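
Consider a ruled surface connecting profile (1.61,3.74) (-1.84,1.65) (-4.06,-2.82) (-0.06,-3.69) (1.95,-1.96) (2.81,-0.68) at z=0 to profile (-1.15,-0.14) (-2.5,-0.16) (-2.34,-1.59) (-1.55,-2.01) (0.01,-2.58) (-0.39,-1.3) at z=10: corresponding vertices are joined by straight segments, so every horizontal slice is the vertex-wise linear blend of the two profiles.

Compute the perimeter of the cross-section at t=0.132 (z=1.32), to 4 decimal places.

Cross-section at t=0.132: each vertex is (1-t)·p0[i] + t·p1[i].
  v1: (1-0.132)·(1.61,3.74) + 0.132·(-1.15,-0.14) = (1.2457,3.2278)
  v2: (1-0.132)·(-1.84,1.65) + 0.132·(-2.5,-0.16) = (-1.9271,1.4111)
  v3: (1-0.132)·(-4.06,-2.82) + 0.132·(-2.34,-1.59) = (-3.8330,-2.6576)
  v4: (1-0.132)·(-0.06,-3.69) + 0.132·(-1.55,-2.01) = (-0.2567,-3.4682)
  v5: (1-0.132)·(1.95,-1.96) + 0.132·(0.01,-2.58) = (1.6939,-2.0418)
  v6: (1-0.132)·(2.81,-0.68) + 0.132·(-0.39,-1.3) = (2.3876,-0.7618)
Perimeter = Σ |v_{i+1} − v_i|:
  edge 1→2: √(-3.1728² + -1.8168²) = 3.6561 (running 3.6561)
  edge 2→3: √(-1.9058² + -4.0687²) = 4.4930 (running 8.1491)
  edge 3→4: √(3.5763² + -0.8106²) = 3.6670 (running 11.8161)
  edge 4→5: √(1.9506² + 1.4264²) = 2.4165 (running 14.2326)
  edge 5→6: √(0.6937² + 1.2800²) = 1.4559 (running 15.6885)
  edge 6→1: √(-1.1419² + 3.9897²) = 4.1499 (running 19.8383)
Perimeter = 19.8383

Perimeter at t=0.132: 19.8383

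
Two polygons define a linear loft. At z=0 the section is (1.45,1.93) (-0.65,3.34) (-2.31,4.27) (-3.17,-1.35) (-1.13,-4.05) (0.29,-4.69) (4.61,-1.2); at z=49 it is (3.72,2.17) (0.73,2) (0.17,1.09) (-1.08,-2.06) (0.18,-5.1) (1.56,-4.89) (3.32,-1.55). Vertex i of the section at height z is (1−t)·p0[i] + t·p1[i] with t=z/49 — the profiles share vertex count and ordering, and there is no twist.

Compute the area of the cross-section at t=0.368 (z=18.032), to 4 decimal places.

Cross-section at t=0.368: each vertex is (1-t)·p0[i] + t·p1[i].
  v1: (1-0.368)·(1.45,1.93) + 0.368·(3.72,2.17) = (2.2854,2.0183)
  v2: (1-0.368)·(-0.65,3.34) + 0.368·(0.73,2) = (-0.1422,2.8469)
  v3: (1-0.368)·(-2.31,4.27) + 0.368·(0.17,1.09) = (-1.3974,3.0998)
  v4: (1-0.368)·(-3.17,-1.35) + 0.368·(-1.08,-2.06) = (-2.4009,-1.6113)
  v5: (1-0.368)·(-1.13,-4.05) + 0.368·(0.18,-5.1) = (-0.6479,-4.4364)
  v6: (1-0.368)·(0.29,-4.69) + 0.368·(1.56,-4.89) = (0.7574,-4.7636)
  v7: (1-0.368)·(4.61,-1.2) + 0.368·(3.32,-1.55) = (4.1353,-1.3288)
Shoelace sum Σ(x_i·y_{i+1} − x_{i+1}·y_i):
  i=1: 2.2854·2.8469 − -0.1422·2.0183 = +6.7931 (running +6.7931)
  i=2: -0.1422·3.0998 − -1.3974·2.8469 = +3.5375 (running +10.3305)
  i=3: -1.3974·-1.6113 − -2.4009·3.0998 = +9.6937 (running +20.0242)
  i=4: -2.4009·-4.4364 − -0.6479·-1.6113 = +9.6073 (running +29.6315)
  i=5: -0.6479·-4.7636 − 0.7574·-4.4364 = +6.4464 (running +36.0779)
  i=6: 0.7574·-1.3288 − 4.1353·-4.7636 = +18.6924 (running +54.7703)
  i=7: 4.1353·2.0183 − 2.2854·-1.3288 = +11.3831 (running +66.1534)
Area = |Σ|/2 = |66.1534|/2 = 33.0767

Area at t=0.368: 33.0767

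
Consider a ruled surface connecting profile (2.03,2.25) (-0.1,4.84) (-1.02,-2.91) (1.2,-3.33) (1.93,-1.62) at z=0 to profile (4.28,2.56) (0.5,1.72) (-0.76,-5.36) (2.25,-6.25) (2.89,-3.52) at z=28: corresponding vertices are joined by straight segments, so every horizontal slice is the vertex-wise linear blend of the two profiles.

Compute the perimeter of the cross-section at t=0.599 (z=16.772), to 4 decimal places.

Perimeter at t=0.599: 21.0652

Cross-section at t=0.599: each vertex is (1-t)·p0[i] + t·p1[i].
  v1: (1-0.599)·(2.03,2.25) + 0.599·(4.28,2.56) = (3.3777,2.4357)
  v2: (1-0.599)·(-0.1,4.84) + 0.599·(0.5,1.72) = (0.2594,2.9711)
  v3: (1-0.599)·(-1.02,-2.91) + 0.599·(-0.76,-5.36) = (-0.8643,-4.3776)
  v4: (1-0.599)·(1.2,-3.33) + 0.599·(2.25,-6.25) = (1.8290,-5.0791)
  v5: (1-0.599)·(1.93,-1.62) + 0.599·(2.89,-3.52) = (2.5050,-2.7581)
Perimeter = Σ |v_{i+1} − v_i|:
  edge 1→2: √(-3.1183² + 0.5354²) = 3.1640 (running 3.1640)
  edge 2→3: √(-1.1237² + -7.3487²) = 7.4341 (running 10.5981)
  edge 3→4: √(2.6932² + -0.7015²) = 2.7831 (running 13.3811)
  edge 4→5: √(0.6761² + 2.3210²) = 2.4174 (running 15.7986)
  edge 5→1: √(0.8727² + 5.1938²) = 5.2666 (running 21.0652)
Perimeter = 21.0652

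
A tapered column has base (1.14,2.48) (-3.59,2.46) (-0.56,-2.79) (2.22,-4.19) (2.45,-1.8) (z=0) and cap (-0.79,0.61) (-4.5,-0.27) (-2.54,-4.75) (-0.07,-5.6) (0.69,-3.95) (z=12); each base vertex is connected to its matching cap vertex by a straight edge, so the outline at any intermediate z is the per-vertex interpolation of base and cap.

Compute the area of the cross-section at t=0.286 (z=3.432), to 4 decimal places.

Cross-section at t=0.286: each vertex is (1-t)·p0[i] + t·p1[i].
  v1: (1-0.286)·(1.14,2.48) + 0.286·(-0.79,0.61) = (0.5880,1.9452)
  v2: (1-0.286)·(-3.59,2.46) + 0.286·(-4.5,-0.27) = (-3.8503,1.6792)
  v3: (1-0.286)·(-0.56,-2.79) + 0.286·(-2.54,-4.75) = (-1.1263,-3.3506)
  v4: (1-0.286)·(2.22,-4.19) + 0.286·(-0.07,-5.6) = (1.5651,-4.5933)
  v5: (1-0.286)·(2.45,-1.8) + 0.286·(0.69,-3.95) = (1.9466,-2.4149)
Shoelace sum Σ(x_i·y_{i+1} − x_{i+1}·y_i):
  i=1: 0.5880·1.6792 − -3.8503·1.9452 = +8.4769 (running +8.4769)
  i=2: -3.8503·-3.3506 − -1.1263·1.6792 = +14.7918 (running +23.2687)
  i=3: -1.1263·-4.5933 − 1.5651·-3.3506 = +10.4171 (running +33.6858)
  i=4: 1.5651·-2.4149 − 1.9466·-4.5933 = +5.1620 (running +38.8477)
  i=5: 1.9466·1.9452 − 0.5880·-2.4149 = +5.2066 (running +44.0543)
Area = |Σ|/2 = |44.0543|/2 = 22.0272

Area at t=0.286: 22.0272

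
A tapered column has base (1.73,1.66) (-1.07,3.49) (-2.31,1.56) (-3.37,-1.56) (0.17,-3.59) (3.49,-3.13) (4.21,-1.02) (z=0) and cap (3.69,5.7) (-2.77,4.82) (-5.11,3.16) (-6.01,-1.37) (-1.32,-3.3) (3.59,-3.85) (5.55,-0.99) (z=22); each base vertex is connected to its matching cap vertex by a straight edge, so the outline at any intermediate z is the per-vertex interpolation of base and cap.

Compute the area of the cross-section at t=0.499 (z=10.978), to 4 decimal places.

Area at t=0.499: 54.6438

Cross-section at t=0.499: each vertex is (1-t)·p0[i] + t·p1[i].
  v1: (1-0.499)·(1.73,1.66) + 0.499·(3.69,5.7) = (2.7080,3.6760)
  v2: (1-0.499)·(-1.07,3.49) + 0.499·(-2.77,4.82) = (-1.9183,4.1537)
  v3: (1-0.499)·(-2.31,1.56) + 0.499·(-5.11,3.16) = (-3.7072,2.3584)
  v4: (1-0.499)·(-3.37,-1.56) + 0.499·(-6.01,-1.37) = (-4.6874,-1.4652)
  v5: (1-0.499)·(0.17,-3.59) + 0.499·(-1.32,-3.3) = (-0.5735,-3.4453)
  v6: (1-0.499)·(3.49,-3.13) + 0.499·(3.59,-3.85) = (3.5399,-3.4893)
  v7: (1-0.499)·(4.21,-1.02) + 0.499·(5.55,-0.99) = (4.8787,-1.0050)
Shoelace sum Σ(x_i·y_{i+1} − x_{i+1}·y_i):
  i=1: 2.7080·4.1537 − -1.9183·3.6760 = +18.2999 (running +18.2999)
  i=2: -1.9183·2.3584 − -3.7072·4.1537 = +10.8744 (running +29.1743)
  i=3: -3.7072·-1.4652 − -4.6874·2.3584 = +16.4864 (running +45.6607)
  i=4: -4.6874·-3.4453 − -0.5735·-1.4652 = +15.3090 (running +60.9697)
  i=5: -0.5735·-3.4893 − 3.5399·-3.4453 = +14.1971 (running +75.1668)
  i=6: 3.5399·-1.0050 − 4.8787·-3.4893 = +13.4653 (running +88.6321)
  i=7: 4.8787·3.6760 − 2.7080·-1.0050 = +20.6554 (running +109.2875)
Area = |Σ|/2 = |109.2875|/2 = 54.6438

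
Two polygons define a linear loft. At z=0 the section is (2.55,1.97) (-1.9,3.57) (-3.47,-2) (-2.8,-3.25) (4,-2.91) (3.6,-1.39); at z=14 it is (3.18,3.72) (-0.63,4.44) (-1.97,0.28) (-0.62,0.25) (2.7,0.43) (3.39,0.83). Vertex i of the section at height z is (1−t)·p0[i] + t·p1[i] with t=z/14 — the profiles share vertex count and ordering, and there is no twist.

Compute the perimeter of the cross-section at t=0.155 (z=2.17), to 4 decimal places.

Perimeter at t=0.155: 22.5195

Cross-section at t=0.155: each vertex is (1-t)·p0[i] + t·p1[i].
  v1: (1-0.155)·(2.55,1.97) + 0.155·(3.18,3.72) = (2.6477,2.2412)
  v2: (1-0.155)·(-1.9,3.57) + 0.155·(-0.63,4.44) = (-1.7031,3.7048)
  v3: (1-0.155)·(-3.47,-2) + 0.155·(-1.97,0.28) = (-3.2375,-1.6466)
  v4: (1-0.155)·(-2.8,-3.25) + 0.155·(-0.62,0.25) = (-2.4621,-2.7075)
  v5: (1-0.155)·(4,-2.91) + 0.155·(2.7,0.43) = (3.7985,-2.3923)
  v6: (1-0.155)·(3.6,-1.39) + 0.155·(3.39,0.83) = (3.5675,-1.0459)
Perimeter = Σ |v_{i+1} − v_i|:
  edge 1→2: √(-4.3508² + 1.4636²) = 4.5904 (running 4.5904)
  edge 2→3: √(-1.5343² + -5.3514²) = 5.5671 (running 10.1574)
  edge 3→4: √(0.7754² + -1.0609²) = 1.3141 (running 11.4715)
  edge 4→5: √(6.2606² + 0.3152²) = 6.2685 (running 17.7400)
  edge 5→6: √(-0.2310² + 1.3464²) = 1.3661 (running 19.1061)
  edge 6→1: √(-0.9198² + 3.2872²) = 3.4134 (running 22.5195)
Perimeter = 22.5195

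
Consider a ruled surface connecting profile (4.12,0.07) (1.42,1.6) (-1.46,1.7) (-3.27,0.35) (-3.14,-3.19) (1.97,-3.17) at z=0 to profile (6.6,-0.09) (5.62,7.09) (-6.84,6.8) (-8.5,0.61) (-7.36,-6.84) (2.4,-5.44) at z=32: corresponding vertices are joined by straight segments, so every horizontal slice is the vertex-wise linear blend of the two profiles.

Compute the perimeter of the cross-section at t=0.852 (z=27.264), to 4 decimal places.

Cross-section at t=0.852: each vertex is (1-t)·p0[i] + t·p1[i].
  v1: (1-0.852)·(4.12,0.07) + 0.852·(6.6,-0.09) = (6.2330,-0.0663)
  v2: (1-0.852)·(1.42,1.6) + 0.852·(5.62,7.09) = (4.9984,6.2775)
  v3: (1-0.852)·(-1.46,1.7) + 0.852·(-6.84,6.8) = (-6.0438,6.0452)
  v4: (1-0.852)·(-3.27,0.35) + 0.852·(-8.5,0.61) = (-7.7260,0.5715)
  v5: (1-0.852)·(-3.14,-3.19) + 0.852·(-7.36,-6.84) = (-6.7354,-6.2998)
  v6: (1-0.852)·(1.97,-3.17) + 0.852·(2.4,-5.44) = (2.3364,-5.1040)
Perimeter = Σ |v_{i+1} − v_i|:
  edge 1→2: √(-1.2346² + 6.3438²) = 6.4628 (running 6.4628)
  edge 2→3: √(-11.0422² + -0.2323²) = 11.0446 (running 17.5074)
  edge 3→4: √(-1.6822² + -5.4737²) = 5.7263 (running 23.2338)
  edge 4→5: √(0.9905² + -6.8713²) = 6.9423 (running 30.1761)
  edge 5→6: √(9.0718² + 1.1958²) = 9.1503 (running 39.3264)
  edge 6→1: √(3.8966² + 5.0377²) = 6.3688 (running 45.6952)
Perimeter = 45.6952

Perimeter at t=0.852: 45.6952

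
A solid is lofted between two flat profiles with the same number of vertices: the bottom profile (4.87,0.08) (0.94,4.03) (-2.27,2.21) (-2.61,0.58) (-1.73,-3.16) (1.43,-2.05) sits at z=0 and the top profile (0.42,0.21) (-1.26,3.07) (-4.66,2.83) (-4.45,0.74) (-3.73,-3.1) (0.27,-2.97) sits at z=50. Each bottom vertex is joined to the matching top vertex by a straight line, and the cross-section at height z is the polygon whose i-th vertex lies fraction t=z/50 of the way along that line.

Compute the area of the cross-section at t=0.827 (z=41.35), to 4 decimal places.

Cross-section at t=0.827: each vertex is (1-t)·p0[i] + t·p1[i].
  v1: (1-0.827)·(4.87,0.08) + 0.827·(0.42,0.21) = (1.1899,0.1875)
  v2: (1-0.827)·(0.94,4.03) + 0.827·(-1.26,3.07) = (-0.8794,3.2361)
  v3: (1-0.827)·(-2.27,2.21) + 0.827·(-4.66,2.83) = (-4.2465,2.7227)
  v4: (1-0.827)·(-2.61,0.58) + 0.827·(-4.45,0.74) = (-4.1317,0.7123)
  v5: (1-0.827)·(-1.73,-3.16) + 0.827·(-3.73,-3.1) = (-3.3840,-3.1104)
  v6: (1-0.827)·(1.43,-2.05) + 0.827·(0.27,-2.97) = (0.4707,-2.8108)
Shoelace sum Σ(x_i·y_{i+1} − x_{i+1}·y_i):
  i=1: 1.1899·3.2361 − -0.8794·0.1875 = +4.0153 (running +4.0153)
  i=2: -0.8794·2.7227 − -4.2465·3.2361 = +11.3477 (running +15.3631)
  i=3: -4.2465·0.7123 − -4.1317·2.7227 = +8.2246 (running +23.5877)
  i=4: -4.1317·-3.1104 − -3.3840·0.7123 = +15.2616 (running +38.8493)
  i=5: -3.3840·-2.8108 − 0.4707·-3.1104 = +10.9759 (running +49.8251)
  i=6: 0.4707·0.1875 − 1.1899·-2.8108 = +3.4327 (running +53.2579)
Area = |Σ|/2 = |53.2579|/2 = 26.6289

Area at t=0.827: 26.6289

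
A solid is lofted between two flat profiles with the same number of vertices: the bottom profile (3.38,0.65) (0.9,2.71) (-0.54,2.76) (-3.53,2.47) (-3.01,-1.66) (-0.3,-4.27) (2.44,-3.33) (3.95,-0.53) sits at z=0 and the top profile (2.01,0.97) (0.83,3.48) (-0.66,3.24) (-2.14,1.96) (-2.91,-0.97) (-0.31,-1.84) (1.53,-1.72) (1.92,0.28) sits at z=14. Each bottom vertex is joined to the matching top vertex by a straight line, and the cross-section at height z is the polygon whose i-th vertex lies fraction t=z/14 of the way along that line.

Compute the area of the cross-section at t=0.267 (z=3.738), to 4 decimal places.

Cross-section at t=0.267: each vertex is (1-t)·p0[i] + t·p1[i].
  v1: (1-0.267)·(3.38,0.65) + 0.267·(2.01,0.97) = (3.0142,0.7354)
  v2: (1-0.267)·(0.9,2.71) + 0.267·(0.83,3.48) = (0.8813,2.9156)
  v3: (1-0.267)·(-0.54,2.76) + 0.267·(-0.66,3.24) = (-0.5720,2.8882)
  v4: (1-0.267)·(-3.53,2.47) + 0.267·(-2.14,1.96) = (-3.1589,2.3338)
  v5: (1-0.267)·(-3.01,-1.66) + 0.267·(-2.91,-0.97) = (-2.9833,-1.4758)
  v6: (1-0.267)·(-0.3,-4.27) + 0.267·(-0.31,-1.84) = (-0.3027,-3.6212)
  v7: (1-0.267)·(2.44,-3.33) + 0.267·(1.53,-1.72) = (2.1970,-2.9001)
  v8: (1-0.267)·(3.95,-0.53) + 0.267·(1.92,0.28) = (3.4080,-0.3137)
Shoelace sum Σ(x_i·y_{i+1} − x_{i+1}·y_i):
  i=1: 3.0142·2.9156 − 0.8813·0.7354 = +8.1400 (running +8.1400)
  i=2: 0.8813·2.8882 − -0.5720·2.9156 = +4.2132 (running +12.3532)
  i=3: -0.5720·2.3338 − -3.1589·2.8882 = +7.7883 (running +20.1415)
  i=4: -3.1589·-1.4758 − -2.9833·2.3338 = +11.6243 (running +31.7658)
  i=5: -2.9833·-3.6212 − -0.3027·-1.4758 = +10.3564 (running +42.1222)
  i=6: -0.3027·-2.9001 − 2.1970·-3.6212 = +8.8336 (running +50.9559)
  i=7: 2.1970·-0.3137 − 3.4080·-2.9001 = +9.1943 (running +60.1502)
  i=8: 3.4080·0.7354 − 3.0142·-0.3137 = +3.4520 (running +63.6022)
Area = |Σ|/2 = |63.6022|/2 = 31.8011

Area at t=0.267: 31.8011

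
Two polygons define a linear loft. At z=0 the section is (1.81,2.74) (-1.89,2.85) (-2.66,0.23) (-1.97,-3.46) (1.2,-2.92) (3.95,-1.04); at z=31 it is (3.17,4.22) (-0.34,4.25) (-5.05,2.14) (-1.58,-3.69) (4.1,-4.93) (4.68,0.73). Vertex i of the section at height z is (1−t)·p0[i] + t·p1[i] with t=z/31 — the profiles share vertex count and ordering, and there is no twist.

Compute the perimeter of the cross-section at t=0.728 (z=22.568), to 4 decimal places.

Cross-section at t=0.728: each vertex is (1-t)·p0[i] + t·p1[i].
  v1: (1-0.728)·(1.81,2.74) + 0.728·(3.17,4.22) = (2.8001,3.8174)
  v2: (1-0.728)·(-1.89,2.85) + 0.728·(-0.34,4.25) = (-0.7616,3.8692)
  v3: (1-0.728)·(-2.66,0.23) + 0.728·(-5.05,2.14) = (-4.3999,1.6205)
  v4: (1-0.728)·(-1.97,-3.46) + 0.728·(-1.58,-3.69) = (-1.6861,-3.6274)
  v5: (1-0.728)·(1.2,-2.92) + 0.728·(4.1,-4.93) = (3.3112,-4.3833)
  v6: (1-0.728)·(3.95,-1.04) + 0.728·(4.68,0.73) = (4.4814,0.2486)
Perimeter = Σ |v_{i+1} − v_i|:
  edge 1→2: √(-3.5617² + 0.0518²) = 3.5621 (running 3.5621)
  edge 2→3: √(-3.6383² + -2.2487²) = 4.2772 (running 7.8392)
  edge 3→4: √(2.7138² + -5.2479²) = 5.9081 (running 13.7473)
  edge 4→5: √(4.9973² + -0.7558²) = 5.0541 (running 18.8014)
  edge 5→6: √(1.1702² + 4.6318²) = 4.7774 (running 23.5788)
  edge 6→1: √(-1.6814² + 3.5689²) = 3.9451 (running 27.5239)
Perimeter = 27.5239

Perimeter at t=0.728: 27.5239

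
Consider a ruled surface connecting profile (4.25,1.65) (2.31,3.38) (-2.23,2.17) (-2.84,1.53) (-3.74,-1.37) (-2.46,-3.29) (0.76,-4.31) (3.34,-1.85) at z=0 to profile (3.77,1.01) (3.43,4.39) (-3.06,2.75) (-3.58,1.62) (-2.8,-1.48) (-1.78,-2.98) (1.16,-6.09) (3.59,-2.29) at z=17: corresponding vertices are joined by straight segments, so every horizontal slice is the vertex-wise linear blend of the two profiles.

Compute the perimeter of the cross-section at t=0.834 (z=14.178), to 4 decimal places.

Cross-section at t=0.834: each vertex is (1-t)·p0[i] + t·p1[i].
  v1: (1-0.834)·(4.25,1.65) + 0.834·(3.77,1.01) = (3.8497,1.1162)
  v2: (1-0.834)·(2.31,3.38) + 0.834·(3.43,4.39) = (3.2441,4.2223)
  v3: (1-0.834)·(-2.23,2.17) + 0.834·(-3.06,2.75) = (-2.9222,2.6537)
  v4: (1-0.834)·(-2.84,1.53) + 0.834·(-3.58,1.62) = (-3.4572,1.6051)
  v5: (1-0.834)·(-3.74,-1.37) + 0.834·(-2.8,-1.48) = (-2.9560,-1.4617)
  v6: (1-0.834)·(-2.46,-3.29) + 0.834·(-1.78,-2.98) = (-1.8929,-3.0315)
  v7: (1-0.834)·(0.76,-4.31) + 0.834·(1.16,-6.09) = (1.0936,-5.7945)
  v8: (1-0.834)·(3.34,-1.85) + 0.834·(3.59,-2.29) = (3.5485,-2.2170)
Perimeter = Σ |v_{i+1} − v_i|:
  edge 1→2: √(-0.6056² + 3.1061²) = 3.1646 (running 3.1646)
  edge 2→3: √(-6.1663² + -1.5686²) = 6.3627 (running 9.5273)
  edge 3→4: √(-0.5349² + -1.0487²) = 1.1772 (running 10.7045)
  edge 4→5: √(0.5011² + -3.0668²) = 3.1075 (running 13.8120)
  edge 5→6: √(1.0632² + -1.5697²) = 1.8959 (running 15.7078)
  edge 6→7: √(2.9865² + -2.7631²) = 4.0686 (running 19.7764)
  edge 7→8: √(2.4549² + 3.5776²) = 4.3388 (running 24.1153)
  edge 8→1: √(0.3012² + 3.3332²) = 3.3468 (running 27.4621)
Perimeter = 27.4621

Perimeter at t=0.834: 27.4621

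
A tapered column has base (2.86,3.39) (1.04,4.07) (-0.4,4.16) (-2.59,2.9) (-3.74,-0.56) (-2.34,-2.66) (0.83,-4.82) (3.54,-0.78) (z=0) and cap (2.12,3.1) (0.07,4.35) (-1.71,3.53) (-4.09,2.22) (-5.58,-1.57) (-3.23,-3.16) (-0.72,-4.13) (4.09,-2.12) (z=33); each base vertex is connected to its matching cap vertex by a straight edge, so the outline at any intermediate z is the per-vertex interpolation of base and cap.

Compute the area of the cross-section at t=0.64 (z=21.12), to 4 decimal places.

Cross-section at t=0.64: each vertex is (1-t)·p0[i] + t·p1[i].
  v1: (1-0.64)·(2.86,3.39) + 0.64·(2.12,3.1) = (2.3864,3.2044)
  v2: (1-0.64)·(1.04,4.07) + 0.64·(0.07,4.35) = (0.4192,4.2492)
  v3: (1-0.64)·(-0.4,4.16) + 0.64·(-1.71,3.53) = (-1.2384,3.7568)
  v4: (1-0.64)·(-2.59,2.9) + 0.64·(-4.09,2.22) = (-3.5500,2.4648)
  v5: (1-0.64)·(-3.74,-0.56) + 0.64·(-5.58,-1.57) = (-4.9176,-1.2064)
  v6: (1-0.64)·(-2.34,-2.66) + 0.64·(-3.23,-3.16) = (-2.9096,-2.9800)
  v7: (1-0.64)·(0.83,-4.82) + 0.64·(-0.72,-4.13) = (-0.1620,-4.3784)
  v8: (1-0.64)·(3.54,-0.78) + 0.64·(4.09,-2.12) = (3.8920,-1.6376)
Shoelace sum Σ(x_i·y_{i+1} − x_{i+1}·y_i):
  i=1: 2.3864·4.2492 − 0.4192·3.2044 = +8.7970 (running +8.7970)
  i=2: 0.4192·3.7568 − -1.2384·4.2492 = +6.8371 (running +15.6341)
  i=3: -1.2384·2.4648 − -3.5500·3.7568 = +10.2842 (running +25.9183)
  i=4: -3.5500·-1.2064 − -4.9176·2.4648 = +16.4036 (running +42.3219)
  i=5: -4.9176·-2.9800 − -2.9096·-1.2064 = +11.1443 (running +53.4662)
  i=6: -2.9096·-4.3784 − -0.1620·-2.9800 = +12.2566 (running +65.7229)
  i=7: -0.1620·-1.6376 − 3.8920·-4.3784 = +17.3060 (running +83.0289)
  i=8: 3.8920·3.2044 − 2.3864·-1.6376 = +16.3795 (running +99.4084)
Area = |Σ|/2 = |99.4084|/2 = 49.7042

Area at t=0.64: 49.7042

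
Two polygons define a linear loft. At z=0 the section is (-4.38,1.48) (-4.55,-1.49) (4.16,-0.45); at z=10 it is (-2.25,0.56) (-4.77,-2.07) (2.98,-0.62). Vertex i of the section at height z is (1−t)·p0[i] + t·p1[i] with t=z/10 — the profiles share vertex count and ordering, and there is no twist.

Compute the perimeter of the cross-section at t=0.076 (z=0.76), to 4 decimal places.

Perimeter at t=0.076: 20.1654

Cross-section at t=0.076: each vertex is (1-t)·p0[i] + t·p1[i].
  v1: (1-0.076)·(-4.38,1.48) + 0.076·(-2.25,0.56) = (-4.2181,1.4101)
  v2: (1-0.076)·(-4.55,-1.49) + 0.076·(-4.77,-2.07) = (-4.5667,-1.5341)
  v3: (1-0.076)·(4.16,-0.45) + 0.076·(2.98,-0.62) = (4.0703,-0.4629)
Perimeter = Σ |v_{i+1} − v_i|:
  edge 1→2: √(-0.3486² + -2.9442²) = 2.9647 (running 2.9647)
  edge 2→3: √(8.6370² + 1.0712²) = 8.7032 (running 11.6679)
  edge 3→1: √(-8.2884² + 1.8730²) = 8.4974 (running 20.1654)
Perimeter = 20.1654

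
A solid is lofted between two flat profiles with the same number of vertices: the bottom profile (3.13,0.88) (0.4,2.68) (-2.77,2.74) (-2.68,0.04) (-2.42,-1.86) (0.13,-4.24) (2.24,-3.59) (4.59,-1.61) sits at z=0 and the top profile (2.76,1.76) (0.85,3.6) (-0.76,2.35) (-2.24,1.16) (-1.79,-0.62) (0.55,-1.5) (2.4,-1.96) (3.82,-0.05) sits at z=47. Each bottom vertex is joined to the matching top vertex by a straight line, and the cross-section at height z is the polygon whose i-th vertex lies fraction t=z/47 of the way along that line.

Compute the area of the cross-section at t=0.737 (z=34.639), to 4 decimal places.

Area at t=0.737: 24.0569

Cross-section at t=0.737: each vertex is (1-t)·p0[i] + t·p1[i].
  v1: (1-0.737)·(3.13,0.88) + 0.737·(2.76,1.76) = (2.8573,1.5286)
  v2: (1-0.737)·(0.4,2.68) + 0.737·(0.85,3.6) = (0.7316,3.3580)
  v3: (1-0.737)·(-2.77,2.74) + 0.737·(-0.76,2.35) = (-1.2886,2.4526)
  v4: (1-0.737)·(-2.68,0.04) + 0.737·(-2.24,1.16) = (-2.3557,0.8654)
  v5: (1-0.737)·(-2.42,-1.86) + 0.737·(-1.79,-0.62) = (-1.9557,-0.9461)
  v6: (1-0.737)·(0.13,-4.24) + 0.737·(0.55,-1.5) = (0.4395,-2.2206)
  v7: (1-0.737)·(2.24,-3.59) + 0.737·(2.4,-1.96) = (2.3579,-2.3887)
  v8: (1-0.737)·(4.59,-1.61) + 0.737·(3.82,-0.05) = (4.0225,-0.4603)
Shoelace sum Σ(x_i·y_{i+1} − x_{i+1}·y_i):
  i=1: 2.8573·3.3580 − 0.7316·1.5286 = +8.4766 (running +8.4766)
  i=2: 0.7316·2.4526 − -1.2886·3.3580 = +6.1217 (running +14.5983)
  i=3: -1.2886·0.8654 − -2.3557·2.4526 = +4.6623 (running +19.2606)
  i=4: -2.3557·-0.9461 − -1.9557·0.8654 = +3.9213 (running +23.1819)
  i=5: -1.9557·-2.2206 − 0.4395·-0.9461 = +4.7587 (running +27.9406)
  i=6: 0.4395·-2.3887 − 2.3579·-2.2206 = +4.1861 (running +32.1268)
  i=7: 2.3579·-0.4603 − 4.0225·-2.3887 = +8.5232 (running +40.6500)
  i=8: 4.0225·1.5286 − 2.8573·-0.4603 = +7.4638 (running +48.1138)
Area = |Σ|/2 = |48.1138|/2 = 24.0569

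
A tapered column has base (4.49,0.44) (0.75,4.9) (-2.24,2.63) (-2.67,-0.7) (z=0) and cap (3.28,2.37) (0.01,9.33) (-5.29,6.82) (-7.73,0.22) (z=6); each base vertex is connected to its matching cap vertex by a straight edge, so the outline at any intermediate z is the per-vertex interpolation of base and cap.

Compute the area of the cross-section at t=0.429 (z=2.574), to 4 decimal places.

Cross-section at t=0.429: each vertex is (1-t)·p0[i] + t·p1[i].
  v1: (1-0.429)·(4.49,0.44) + 0.429·(3.28,2.37) = (3.9709,1.2680)
  v2: (1-0.429)·(0.75,4.9) + 0.429·(0.01,9.33) = (0.4325,6.8005)
  v3: (1-0.429)·(-2.24,2.63) + 0.429·(-5.29,6.82) = (-3.5484,4.4275)
  v4: (1-0.429)·(-2.67,-0.7) + 0.429·(-7.73,0.22) = (-4.8407,-0.3053)
Shoelace sum Σ(x_i·y_{i+1} − x_{i+1}·y_i):
  i=1: 3.9709·6.8005 − 0.4325·1.2680 = +26.4556 (running +26.4556)
  i=2: 0.4325·4.4275 − -3.5484·6.8005 = +26.0462 (running +52.5018)
  i=3: -3.5484·-0.3053 − -4.8407·4.4275 = +22.5158 (running +75.0176)
  i=4: -4.8407·1.2680 − 3.9709·-0.3053 = -4.9255 (running +70.0921)
Area = |Σ|/2 = |70.0921|/2 = 35.0461

Area at t=0.429: 35.0461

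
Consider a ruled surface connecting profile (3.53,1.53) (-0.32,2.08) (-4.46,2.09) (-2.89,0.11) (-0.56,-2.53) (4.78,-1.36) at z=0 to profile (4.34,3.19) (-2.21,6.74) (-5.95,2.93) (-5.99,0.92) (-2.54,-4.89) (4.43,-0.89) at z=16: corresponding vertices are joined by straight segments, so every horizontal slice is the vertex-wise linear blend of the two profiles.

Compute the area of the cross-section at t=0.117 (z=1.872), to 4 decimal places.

Area at t=0.117: 32.0611

Cross-section at t=0.117: each vertex is (1-t)·p0[i] + t·p1[i].
  v1: (1-0.117)·(3.53,1.53) + 0.117·(4.34,3.19) = (3.6248,1.7242)
  v2: (1-0.117)·(-0.32,2.08) + 0.117·(-2.21,6.74) = (-0.5411,2.6252)
  v3: (1-0.117)·(-4.46,2.09) + 0.117·(-5.95,2.93) = (-4.6343,2.1883)
  v4: (1-0.117)·(-2.89,0.11) + 0.117·(-5.99,0.92) = (-3.2527,0.2048)
  v5: (1-0.117)·(-0.56,-2.53) + 0.117·(-2.54,-4.89) = (-0.7917,-2.8061)
  v6: (1-0.117)·(4.78,-1.36) + 0.117·(4.43,-0.89) = (4.7391,-1.3050)
Shoelace sum Σ(x_i·y_{i+1} − x_{i+1}·y_i):
  i=1: 3.6248·2.6252 − -0.5411·1.7242 = +10.4488 (running +10.4488)
  i=2: -0.5411·2.1883 − -4.6343·2.6252 = +10.9820 (running +21.4308)
  i=3: -4.6343·0.2048 − -3.2527·2.1883 = +6.1688 (running +27.5997)
  i=4: -3.2527·-2.8061 − -0.7917·0.2048 = +9.2896 (running +36.8893)
  i=5: -0.7917·-1.3050 − 4.7391·-2.8061 = +14.3315 (running +51.2207)
  i=6: 4.7391·1.7242 − 3.6248·-1.3050 = +12.9015 (running +64.1223)
Area = |Σ|/2 = |64.1223|/2 = 32.0611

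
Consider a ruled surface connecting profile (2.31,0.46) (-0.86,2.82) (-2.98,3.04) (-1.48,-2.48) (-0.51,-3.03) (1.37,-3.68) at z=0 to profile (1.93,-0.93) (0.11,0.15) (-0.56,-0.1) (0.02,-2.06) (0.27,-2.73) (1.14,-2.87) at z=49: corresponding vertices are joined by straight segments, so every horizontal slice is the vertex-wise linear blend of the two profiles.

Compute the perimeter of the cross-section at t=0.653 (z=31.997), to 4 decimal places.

Cross-section at t=0.653: each vertex is (1-t)·p0[i] + t·p1[i].
  v1: (1-0.653)·(2.31,0.46) + 0.653·(1.93,-0.93) = (2.0619,-0.4477)
  v2: (1-0.653)·(-0.86,2.82) + 0.653·(0.11,0.15) = (-0.2266,1.0765)
  v3: (1-0.653)·(-2.98,3.04) + 0.653·(-0.56,-0.1) = (-1.3997,0.9896)
  v4: (1-0.653)·(-1.48,-2.48) + 0.653·(0.02,-2.06) = (-0.5005,-2.2057)
  v5: (1-0.653)·(-0.51,-3.03) + 0.653·(0.27,-2.73) = (-0.0007,-2.8341)
  v6: (1-0.653)·(1.37,-3.68) + 0.653·(1.14,-2.87) = (1.2198,-3.1511)
Perimeter = Σ |v_{i+1} − v_i|:
  edge 1→2: √(-2.2884² + 1.5242²) = 2.7496 (running 2.7496)
  edge 2→3: √(-1.1732² + -0.0869²) = 1.1764 (running 3.9259)
  edge 3→4: √(0.8992² + -3.1953²) = 3.3194 (running 7.2454)
  edge 4→5: √(0.4998² + -0.6284²) = 0.8029 (running 8.0483)
  edge 5→6: √(1.2205² + -0.3170²) = 1.2610 (running 9.3092)
  edge 6→1: √(0.8420² + 2.7034²) = 2.8315 (running 12.1407)
Perimeter = 12.1407

Perimeter at t=0.653: 12.1407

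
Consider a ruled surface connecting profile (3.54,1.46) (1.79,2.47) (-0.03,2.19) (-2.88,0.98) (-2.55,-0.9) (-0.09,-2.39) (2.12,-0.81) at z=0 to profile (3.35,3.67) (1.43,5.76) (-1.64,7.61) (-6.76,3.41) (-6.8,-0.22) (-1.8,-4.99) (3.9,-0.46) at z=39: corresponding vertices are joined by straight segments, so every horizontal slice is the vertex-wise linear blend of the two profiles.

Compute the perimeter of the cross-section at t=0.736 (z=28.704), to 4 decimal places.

Perimeter at t=0.736: 30.0056

Cross-section at t=0.736: each vertex is (1-t)·p0[i] + t·p1[i].
  v1: (1-0.736)·(3.54,1.46) + 0.736·(3.35,3.67) = (3.4002,3.0866)
  v2: (1-0.736)·(1.79,2.47) + 0.736·(1.43,5.76) = (1.5250,4.8914)
  v3: (1-0.736)·(-0.03,2.19) + 0.736·(-1.64,7.61) = (-1.2150,6.1791)
  v4: (1-0.736)·(-2.88,0.98) + 0.736·(-6.76,3.41) = (-5.7357,2.7685)
  v5: (1-0.736)·(-2.55,-0.9) + 0.736·(-6.8,-0.22) = (-5.6780,-0.3995)
  v6: (1-0.736)·(-0.09,-2.39) + 0.736·(-1.8,-4.99) = (-1.3486,-4.3036)
  v7: (1-0.736)·(2.12,-0.81) + 0.736·(3.9,-0.46) = (3.4301,-0.5524)
Perimeter = Σ |v_{i+1} − v_i|:
  edge 1→2: √(-1.8751² + 1.8049²) = 2.6026 (running 2.6026)
  edge 2→3: √(-2.7400² + 1.2877²) = 3.0275 (running 5.6301)
  edge 3→4: √(-4.5207² + -3.4106²) = 5.6630 (running 11.2931)
  edge 4→5: √(0.0577² + -3.1680²) = 3.1685 (running 14.4616)
  edge 5→6: √(4.3294² + -3.9041²) = 5.8297 (running 20.2914)
  edge 6→7: √(4.7786² + 3.7512²) = 6.0751 (running 26.3665)
  edge 7→1: √(-0.0299² + 3.6390²) = 3.6391 (running 30.0056)
Perimeter = 30.0056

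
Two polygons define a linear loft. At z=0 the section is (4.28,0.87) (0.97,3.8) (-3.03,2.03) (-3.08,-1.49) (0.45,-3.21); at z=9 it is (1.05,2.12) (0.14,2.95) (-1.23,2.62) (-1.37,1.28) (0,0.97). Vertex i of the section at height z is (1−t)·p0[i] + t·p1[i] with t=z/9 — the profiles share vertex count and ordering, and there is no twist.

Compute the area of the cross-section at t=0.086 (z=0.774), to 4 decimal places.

Area at t=0.086: 28.5052

Cross-section at t=0.086: each vertex is (1-t)·p0[i] + t·p1[i].
  v1: (1-0.086)·(4.28,0.87) + 0.086·(1.05,2.12) = (4.0022,0.9775)
  v2: (1-0.086)·(0.97,3.8) + 0.086·(0.14,2.95) = (0.8986,3.7269)
  v3: (1-0.086)·(-3.03,2.03) + 0.086·(-1.23,2.62) = (-2.8752,2.0807)
  v4: (1-0.086)·(-3.08,-1.49) + 0.086·(-1.37,1.28) = (-2.9329,-1.2518)
  v5: (1-0.086)·(0.45,-3.21) + 0.086·(0,0.97) = (0.4113,-2.8505)
Shoelace sum Σ(x_i·y_{i+1} − x_{i+1}·y_i):
  i=1: 4.0022·3.7269 − 0.8986·0.9775 = +14.0375 (running +14.0375)
  i=2: 0.8986·2.0807 − -2.8752·3.7269 = +12.5854 (running +26.6229)
  i=3: -2.8752·-1.2518 − -2.9329·2.0807 = +9.7018 (running +36.3247)
  i=4: -2.9329·-2.8505 − 0.4113·-1.2518 = +8.8753 (running +45.1999)
  i=5: 0.4113·0.9775 − 4.0022·-2.8505 = +11.8105 (running +57.0104)
Area = |Σ|/2 = |57.0104|/2 = 28.5052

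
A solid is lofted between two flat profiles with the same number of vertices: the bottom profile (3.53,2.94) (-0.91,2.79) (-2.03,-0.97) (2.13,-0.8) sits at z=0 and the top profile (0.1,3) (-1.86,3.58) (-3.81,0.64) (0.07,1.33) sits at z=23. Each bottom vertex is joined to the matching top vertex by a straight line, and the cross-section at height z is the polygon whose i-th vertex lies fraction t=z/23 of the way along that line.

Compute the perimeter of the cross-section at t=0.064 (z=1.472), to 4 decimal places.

Cross-section at t=0.064: each vertex is (1-t)·p0[i] + t·p1[i].
  v1: (1-0.064)·(3.53,2.94) + 0.064·(0.1,3) = (3.3105,2.9438)
  v2: (1-0.064)·(-0.91,2.79) + 0.064·(-1.86,3.58) = (-0.9708,2.8406)
  v3: (1-0.064)·(-2.03,-0.97) + 0.064·(-3.81,0.64) = (-2.1439,-0.8670)
  v4: (1-0.064)·(2.13,-0.8) + 0.064·(0.07,1.33) = (1.9982,-0.6637)
Perimeter = Σ |v_{i+1} − v_i|:
  edge 1→2: √(-4.2813² + -0.1033²) = 4.2825 (running 4.2825)
  edge 2→3: √(-1.1731² + -3.7075²) = 3.8887 (running 8.1712)
  edge 3→4: √(4.1421² + 0.2033²) = 4.1471 (running 12.3183)
  edge 4→1: √(1.3123² + 3.6075²) = 3.8388 (running 16.1571)
Perimeter = 16.1571

Perimeter at t=0.064: 16.1571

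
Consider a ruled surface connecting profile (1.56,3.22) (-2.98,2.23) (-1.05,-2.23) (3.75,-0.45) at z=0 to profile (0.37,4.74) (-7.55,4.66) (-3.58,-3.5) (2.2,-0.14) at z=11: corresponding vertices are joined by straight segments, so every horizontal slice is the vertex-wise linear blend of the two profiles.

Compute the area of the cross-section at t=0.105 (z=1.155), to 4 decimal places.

Area at t=0.105: 24.2277

Cross-section at t=0.105: each vertex is (1-t)·p0[i] + t·p1[i].
  v1: (1-0.105)·(1.56,3.22) + 0.105·(0.37,4.74) = (1.4351,3.3796)
  v2: (1-0.105)·(-2.98,2.23) + 0.105·(-7.55,4.66) = (-3.4598,2.4851)
  v3: (1-0.105)·(-1.05,-2.23) + 0.105·(-3.58,-3.5) = (-1.3157,-2.3634)
  v4: (1-0.105)·(3.75,-0.45) + 0.105·(2.2,-0.14) = (3.5873,-0.4174)
Shoelace sum Σ(x_i·y_{i+1} − x_{i+1}·y_i):
  i=1: 1.4351·2.4851 − -3.4598·3.3796 = +15.2592 (running +15.2592)
  i=2: -3.4598·-2.3634 − -1.3157·2.4851 = +11.4464 (running +26.7056)
  i=3: -1.3157·-0.4174 − 3.5873·-2.3634 = +9.0271 (running +35.7328)
  i=4: 3.5873·3.3796 − 1.4351·-0.4174 = +12.7225 (running +48.4553)
Area = |Σ|/2 = |48.4553|/2 = 24.2277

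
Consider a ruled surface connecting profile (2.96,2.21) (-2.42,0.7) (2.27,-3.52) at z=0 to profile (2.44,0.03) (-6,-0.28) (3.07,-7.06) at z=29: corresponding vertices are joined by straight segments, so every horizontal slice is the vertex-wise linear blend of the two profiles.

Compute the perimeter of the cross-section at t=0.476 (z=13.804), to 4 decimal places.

Perimeter at t=0.476: 21.9661

Cross-section at t=0.476: each vertex is (1-t)·p0[i] + t·p1[i].
  v1: (1-0.476)·(2.96,2.21) + 0.476·(2.44,0.03) = (2.7125,1.1723)
  v2: (1-0.476)·(-2.42,0.7) + 0.476·(-6,-0.28) = (-4.1241,0.2335)
  v3: (1-0.476)·(2.27,-3.52) + 0.476·(3.07,-7.06) = (2.6508,-5.2050)
Perimeter = Σ |v_{i+1} − v_i|:
  edge 1→2: √(-6.8366² + -0.9388²) = 6.9007 (running 6.9007)
  edge 2→3: √(6.7749² + -5.4386²) = 8.6877 (running 15.5885)
  edge 3→1: √(0.0617² + 6.3774²) = 6.3777 (running 21.9661)
Perimeter = 21.9661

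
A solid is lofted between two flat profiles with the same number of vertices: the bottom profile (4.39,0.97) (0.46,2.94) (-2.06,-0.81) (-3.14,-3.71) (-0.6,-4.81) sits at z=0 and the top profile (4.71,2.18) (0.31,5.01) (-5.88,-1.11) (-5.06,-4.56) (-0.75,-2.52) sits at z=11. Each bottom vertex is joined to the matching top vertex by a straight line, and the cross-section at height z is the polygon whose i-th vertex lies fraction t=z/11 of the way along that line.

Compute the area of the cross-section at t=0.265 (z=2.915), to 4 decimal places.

Cross-section at t=0.265: each vertex is (1-t)·p0[i] + t·p1[i].
  v1: (1-0.265)·(4.39,0.97) + 0.265·(4.71,2.18) = (4.4748,1.2907)
  v2: (1-0.265)·(0.46,2.94) + 0.265·(0.31,5.01) = (0.4203,3.4886)
  v3: (1-0.265)·(-2.06,-0.81) + 0.265·(-5.88,-1.11) = (-3.0723,-0.8895)
  v4: (1-0.265)·(-3.14,-3.71) + 0.265·(-5.06,-4.56) = (-3.6488,-3.9352)
  v5: (1-0.265)·(-0.6,-4.81) + 0.265·(-0.75,-2.52) = (-0.6398,-4.2031)
Shoelace sum Σ(x_i·y_{i+1} − x_{i+1}·y_i):
  i=1: 4.4748·3.4886 − 0.4203·1.2907 = +15.0682 (running +15.0682)
  i=2: 0.4203·-0.8895 − -3.0723·3.4886 = +10.3441 (running +25.4122)
  i=3: -3.0723·-3.9352 − -3.6488·-0.8895 = +8.8447 (running +34.2569)
  i=4: -3.6488·-4.2031 − -0.6398·-3.9352 = +12.8189 (running +47.0758)
  i=5: -0.6398·1.2907 − 4.4748·-4.2031 = +17.9826 (running +65.0583)
Area = |Σ|/2 = |65.0583|/2 = 32.5292

Area at t=0.265: 32.5292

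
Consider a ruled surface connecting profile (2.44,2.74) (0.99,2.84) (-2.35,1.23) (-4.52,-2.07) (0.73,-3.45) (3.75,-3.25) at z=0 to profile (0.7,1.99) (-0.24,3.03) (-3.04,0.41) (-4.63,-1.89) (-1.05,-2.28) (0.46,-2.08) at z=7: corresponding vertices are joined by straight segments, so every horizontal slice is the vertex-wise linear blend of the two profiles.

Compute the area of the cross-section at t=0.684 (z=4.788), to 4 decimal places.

Area at t=0.684: 21.6133

Cross-section at t=0.684: each vertex is (1-t)·p0[i] + t·p1[i].
  v1: (1-0.684)·(2.44,2.74) + 0.684·(0.7,1.99) = (1.2498,2.2270)
  v2: (1-0.684)·(0.99,2.84) + 0.684·(-0.24,3.03) = (0.1487,2.9700)
  v3: (1-0.684)·(-2.35,1.23) + 0.684·(-3.04,0.41) = (-2.8220,0.6691)
  v4: (1-0.684)·(-4.52,-2.07) + 0.684·(-4.63,-1.89) = (-4.5952,-1.9469)
  v5: (1-0.684)·(0.73,-3.45) + 0.684·(-1.05,-2.28) = (-0.4875,-2.6497)
  v6: (1-0.684)·(3.75,-3.25) + 0.684·(0.46,-2.08) = (1.4996,-2.4497)
Shoelace sum Σ(x_i·y_{i+1} − x_{i+1}·y_i):
  i=1: 1.2498·2.9700 − 0.1487·2.2270 = +3.3809 (running +3.3809)
  i=2: 0.1487·0.6691 − -2.8220·2.9700 = +8.4806 (running +11.8615)
  i=3: -2.8220·-1.9469 − -4.5952·0.6691 = +8.5688 (running +20.4302)
  i=4: -4.5952·-2.6497 − -0.4875·-1.9469 = +11.2270 (running +31.6572)
  i=5: -0.4875·-2.4497 − 1.4996·-2.6497 = +5.1679 (running +36.8251)
  i=6: 1.4996·2.2270 − 1.2498·-2.4497 = +6.4015 (running +43.2266)
Area = |Σ|/2 = |43.2266|/2 = 21.6133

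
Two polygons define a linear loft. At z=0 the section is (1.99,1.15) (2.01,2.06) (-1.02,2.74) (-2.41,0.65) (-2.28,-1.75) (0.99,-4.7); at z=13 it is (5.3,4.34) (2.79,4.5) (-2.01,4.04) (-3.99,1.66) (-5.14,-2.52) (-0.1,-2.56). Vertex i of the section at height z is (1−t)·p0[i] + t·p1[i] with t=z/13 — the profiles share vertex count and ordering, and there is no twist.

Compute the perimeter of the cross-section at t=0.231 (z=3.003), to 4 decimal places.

Perimeter at t=0.231: 20.5951

Cross-section at t=0.231: each vertex is (1-t)·p0[i] + t·p1[i].
  v1: (1-0.231)·(1.99,1.15) + 0.231·(5.3,4.34) = (2.7546,1.8869)
  v2: (1-0.231)·(2.01,2.06) + 0.231·(2.79,4.5) = (2.1902,2.6236)
  v3: (1-0.231)·(-1.02,2.74) + 0.231·(-2.01,4.04) = (-1.2487,3.0403)
  v4: (1-0.231)·(-2.41,0.65) + 0.231·(-3.99,1.66) = (-2.7750,0.8833)
  v5: (1-0.231)·(-2.28,-1.75) + 0.231·(-5.14,-2.52) = (-2.9407,-1.9279)
  v6: (1-0.231)·(0.99,-4.7) + 0.231·(-0.1,-2.56) = (0.7382,-4.2057)
Perimeter = Σ |v_{i+1} − v_i|:
  edge 1→2: √(-0.5644² + 0.7368²) = 0.9281 (running 0.9281)
  edge 2→3: √(-3.4389² + 0.4167²) = 3.4640 (running 4.3921)
  edge 3→4: √(-1.5263² + -2.1570²) = 2.6424 (running 7.0345)
  edge 4→5: √(-0.1657² + -2.8112²) = 2.8161 (running 9.8506)
  edge 5→6: √(3.6789² + -2.2778²) = 4.3269 (running 14.1775)
  edge 6→1: √(2.0164² + 6.0926²) = 6.4176 (running 20.5951)
Perimeter = 20.5951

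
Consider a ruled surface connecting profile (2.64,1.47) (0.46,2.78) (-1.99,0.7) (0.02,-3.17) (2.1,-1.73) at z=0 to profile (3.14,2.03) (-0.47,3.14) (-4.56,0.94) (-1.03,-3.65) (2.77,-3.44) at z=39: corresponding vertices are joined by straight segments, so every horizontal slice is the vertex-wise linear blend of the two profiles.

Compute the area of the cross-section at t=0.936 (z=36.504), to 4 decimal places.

Area at t=0.936: 34.7463

Cross-section at t=0.936: each vertex is (1-t)·p0[i] + t·p1[i].
  v1: (1-0.936)·(2.64,1.47) + 0.936·(3.14,2.03) = (3.1080,1.9942)
  v2: (1-0.936)·(0.46,2.78) + 0.936·(-0.47,3.14) = (-0.4105,3.1170)
  v3: (1-0.936)·(-1.99,0.7) + 0.936·(-4.56,0.94) = (-4.3955,0.9246)
  v4: (1-0.936)·(0.02,-3.17) + 0.936·(-1.03,-3.65) = (-0.9628,-3.6193)
  v5: (1-0.936)·(2.1,-1.73) + 0.936·(2.77,-3.44) = (2.7271,-3.3306)
Shoelace sum Σ(x_i·y_{i+1} − x_{i+1}·y_i):
  i=1: 3.1080·3.1170 − -0.4105·1.9942 = +10.5061 (running +10.5061)
  i=2: -0.4105·0.9246 − -4.3955·3.1170 = +13.3211 (running +23.8272)
  i=3: -4.3955·-3.6193 − -0.9628·0.9246 = +16.7989 (running +40.6260)
  i=4: -0.9628·-3.3306 − 2.7271·-3.6193 = +13.0769 (running +53.7029)
  i=5: 2.7271·1.9942 − 3.1080·-3.3306 = +15.7897 (running +69.4926)
Area = |Σ|/2 = |69.4926|/2 = 34.7463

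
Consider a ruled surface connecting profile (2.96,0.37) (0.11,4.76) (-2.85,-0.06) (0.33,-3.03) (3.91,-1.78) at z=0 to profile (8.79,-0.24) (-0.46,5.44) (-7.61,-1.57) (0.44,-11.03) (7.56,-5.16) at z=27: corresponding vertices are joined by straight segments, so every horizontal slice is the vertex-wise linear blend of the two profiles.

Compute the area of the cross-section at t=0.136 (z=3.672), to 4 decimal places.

Cross-section at t=0.136: each vertex is (1-t)·p0[i] + t·p1[i].
  v1: (1-0.136)·(2.96,0.37) + 0.136·(8.79,-0.24) = (3.7529,0.2870)
  v2: (1-0.136)·(0.11,4.76) + 0.136·(-0.46,5.44) = (0.0325,4.8525)
  v3: (1-0.136)·(-2.85,-0.06) + 0.136·(-7.61,-1.57) = (-3.4974,-0.2654)
  v4: (1-0.136)·(0.33,-3.03) + 0.136·(0.44,-11.03) = (0.3450,-4.1180)
  v5: (1-0.136)·(3.91,-1.78) + 0.136·(7.56,-5.16) = (4.4064,-2.2397)
Shoelace sum Σ(x_i·y_{i+1} − x_{i+1}·y_i):
  i=1: 3.7529·4.8525 − 0.0325·0.2870 = +18.2015 (running +18.2015)
  i=2: 0.0325·-0.2654 − -3.4974·4.8525 = +16.9623 (running +35.1637)
  i=3: -3.4974·-4.1180 − 0.3450·-0.2654 = +14.4937 (running +49.6574)
  i=4: 0.3450·-2.2397 − 4.4064·-4.1180 = +17.3730 (running +67.0303)
  i=5: 4.4064·0.2870 − 3.7529·-2.2397 = +9.6701 (running +76.7004)
Area = |Σ|/2 = |76.7004|/2 = 38.3502

Area at t=0.136: 38.3502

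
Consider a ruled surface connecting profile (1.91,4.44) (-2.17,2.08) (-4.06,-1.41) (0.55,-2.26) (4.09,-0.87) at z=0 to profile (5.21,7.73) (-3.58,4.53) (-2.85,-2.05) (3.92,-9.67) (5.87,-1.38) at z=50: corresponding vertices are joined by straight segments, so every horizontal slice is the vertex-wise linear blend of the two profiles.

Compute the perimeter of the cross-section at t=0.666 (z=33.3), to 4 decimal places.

Perimeter at t=0.666: 35.8223

Cross-section at t=0.666: each vertex is (1-t)·p0[i] + t·p1[i].
  v1: (1-0.666)·(1.91,4.44) + 0.666·(5.21,7.73) = (4.1078,6.6311)
  v2: (1-0.666)·(-2.17,2.08) + 0.666·(-3.58,4.53) = (-3.1091,3.7117)
  v3: (1-0.666)·(-4.06,-1.41) + 0.666·(-2.85,-2.05) = (-3.2541,-1.8362)
  v4: (1-0.666)·(0.55,-2.26) + 0.666·(3.92,-9.67) = (2.7944,-7.1951)
  v5: (1-0.666)·(4.09,-0.87) + 0.666·(5.87,-1.38) = (5.2755,-1.2097)
Perimeter = Σ |v_{i+1} − v_i|:
  edge 1→2: √(-7.2169² + -2.9194²) = 7.7850 (running 7.7850)
  edge 2→3: √(-0.1451² + -5.5479²) = 5.5498 (running 13.3348)
  edge 3→4: √(6.0486² + -5.3588²) = 8.0810 (running 21.4158)
  edge 4→5: √(2.4811² + 5.9854²) = 6.4792 (running 27.8951)
  edge 5→1: √(-1.1677² + 7.8408²) = 7.9273 (running 35.8223)
Perimeter = 35.8223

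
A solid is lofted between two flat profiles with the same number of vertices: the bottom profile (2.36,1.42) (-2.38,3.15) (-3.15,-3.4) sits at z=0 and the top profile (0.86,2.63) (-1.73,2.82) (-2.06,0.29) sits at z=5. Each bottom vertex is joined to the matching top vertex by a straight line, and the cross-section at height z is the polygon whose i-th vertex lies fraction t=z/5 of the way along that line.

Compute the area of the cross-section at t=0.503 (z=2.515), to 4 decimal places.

Area at t=0.503: 8.5449

Cross-section at t=0.503: each vertex is (1-t)·p0[i] + t·p1[i].
  v1: (1-0.503)·(2.36,1.42) + 0.503·(0.86,2.63) = (1.6055,2.0286)
  v2: (1-0.503)·(-2.38,3.15) + 0.503·(-1.73,2.82) = (-2.0530,2.9840)
  v3: (1-0.503)·(-3.15,-3.4) + 0.503·(-2.06,0.29) = (-2.6017,-1.5439)
Shoelace sum Σ(x_i·y_{i+1} − x_{i+1}·y_i):
  i=1: 1.6055·2.9840 − -2.0530·2.0286 = +8.9557 (running +8.9557)
  i=2: -2.0530·-1.5439 − -2.6017·2.9840 = +10.9334 (running +19.8891)
  i=3: -2.6017·2.0286 − 1.6055·-1.5439 = -2.7992 (running +17.0899)
Area = |Σ|/2 = |17.0899|/2 = 8.5449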